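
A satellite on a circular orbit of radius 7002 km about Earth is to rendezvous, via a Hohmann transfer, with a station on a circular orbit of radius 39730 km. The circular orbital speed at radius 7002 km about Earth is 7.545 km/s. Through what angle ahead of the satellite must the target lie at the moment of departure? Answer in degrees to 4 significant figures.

From the circular-orbit relation v² = μ/r at r = 7002 km: μ = v²r = (7.545)² × 7002 = 3.98603×10^5 km³/s².
Transfer-ellipse semi-major axis a_t = (r₁ + r₂)/2 = (7002 + 39730)/2 = 23366 km.
The half-period of the transfer ellipse is t = π√(a_t³/μ) = 17772.8 s.
The target's mean motion on its circular orbit is ω₂ = √(μ/r₂³) = 7.97246×10^-5 rad/s.
Angle swept by the target during transfer: ω₂·t = 1.4169 rad = 81.18°.
The satellite traverses 180° on the transfer ellipse, so the target must lead by 180° − 81.18° = 98.82°.

φ = 98.82°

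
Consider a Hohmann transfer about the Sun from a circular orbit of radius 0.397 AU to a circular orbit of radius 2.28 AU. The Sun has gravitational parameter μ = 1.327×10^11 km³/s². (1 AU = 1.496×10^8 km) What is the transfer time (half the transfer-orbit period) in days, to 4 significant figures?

In km: r₁ = 0.397 × 1.496×10^8 = 5.93912×10^7 km; r₂ = 2.28 × 1.496×10^8 = 3.41088×10^8 km.
The Hohmann ellipse has a_t = (r₁ + r₂)/2 = 2.002396×10^8 km.
Half the transfer-orbit period gives t = π√(a_t³/μ) = 2.4437×10^7 s.
Converting: 2.4437×10^7 s ÷ 86400 s/day = 282.8 days.

t = 282.8 days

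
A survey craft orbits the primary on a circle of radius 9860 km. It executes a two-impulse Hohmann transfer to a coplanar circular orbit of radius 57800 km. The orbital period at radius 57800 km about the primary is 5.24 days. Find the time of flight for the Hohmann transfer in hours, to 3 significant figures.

From Kepler's third law T² = 4π²r³/μ at r = 57800 km, T = 5.24 days = 5.24 × 86400 s = 4.52736×10^5 s: μ = 4π²r³/T² = 37192.3 km³/s².
The Hohmann ellipse has a_t = (r₁ + r₂)/2 = 33830 km.
By Kepler's third law the transfer-orbit period is T = 2π√(a_t³/μ), so t = T/2 = 1.014×10^5 s.
Converting: 1.014×10^5 s ÷ 3600 s/hour = 28.2 hours.

t = 28.2 hours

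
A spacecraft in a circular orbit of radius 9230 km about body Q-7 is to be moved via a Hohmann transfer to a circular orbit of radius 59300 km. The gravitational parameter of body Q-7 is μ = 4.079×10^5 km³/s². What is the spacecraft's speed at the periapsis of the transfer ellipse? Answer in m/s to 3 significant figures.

The Hohmann ellipse has a_t = (r₁ + r₂)/2 = 34265 km.
At periapsis, r = 9230 km.
From the vis-viva equation, v = √[μ(2/r − 1/a_t)] = 8.745 km/s.

v = 8750 m/s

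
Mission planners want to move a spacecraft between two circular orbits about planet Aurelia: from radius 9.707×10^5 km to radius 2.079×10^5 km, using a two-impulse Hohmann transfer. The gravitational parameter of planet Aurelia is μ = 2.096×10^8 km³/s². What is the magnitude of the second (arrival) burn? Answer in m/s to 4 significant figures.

The Hohmann ellipse has a_t = (r₁ + r₂)/2 = 5.893×10^5 km.
On the circular orbit at r = 2.079×10^5 km, v_c = √(μ/r) = 31.75 km/s.
Transfer-orbit speed at the same r (vis-viva, a = a_t): v_t = √[μ(2/r − 1/a_t)] = 40.75 km/s.
Δv₂ = |v_t − v_c| = |40.75 − 31.75| = 9.000 km/s.

Δv₂ = 9000 m/s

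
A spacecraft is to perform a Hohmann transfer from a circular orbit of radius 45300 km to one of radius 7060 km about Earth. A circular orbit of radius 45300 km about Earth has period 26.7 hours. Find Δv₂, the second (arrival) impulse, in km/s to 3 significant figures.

Δv₂ = 2.37 km/s

From Kepler's third law T² = 4π²r³/μ at r = 45300 km, T = 26.7 hours = 26.7 × 3600 s = 96120 s: μ = 4π²r³/T² = 3.97216×10^5 km³/s².
Semi-major axis of the transfer orbit: a_t = (45300 + 7060)/2 = 26180 km.
On the circular orbit at r = 7060 km, v_c = √(μ/r) = 7.501 km/s.
Transfer-orbit speed at the same r (vis-viva, a = a_t): v_t = √[μ(2/r − 1/a_t)] = 9.867 km/s.
Δv₂ = |v_t − v_c| = |9.867 − 7.501| = 2.366 km/s.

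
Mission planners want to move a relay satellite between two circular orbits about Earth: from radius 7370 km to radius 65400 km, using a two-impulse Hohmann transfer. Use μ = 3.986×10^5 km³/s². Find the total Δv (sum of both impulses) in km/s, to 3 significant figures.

Semi-major axis of the transfer orbit: a_t = (7370 + 65400)/2 = 36385 km.
At r₁ the circular-orbit speed is v₁ = √(μ/r₁) = 7.35419 km/s.
Transfer-orbit speed at r₁ (vis-viva): v_p = √[μ(2/r₁ − 1/a_t)] = 9.85967 km/s.
First burn Δv₁ = |v_p − v₁| = 2.505 km/s.
At r₂, v₂ = √(μ/r₂) = 2.469 km/s.
Transfer-orbit speed at r₂: v_a = √[μ(2/r₂ − 1/a_t)] = 1.111 km/s.
Second burn Δv₂ = |v₂ − v_a| = 1.358 km/s.
Δv = Δv₁ + Δv₂ = 2.505 + 1.358 = 3.863 km/s.

Δv = 3.86 km/s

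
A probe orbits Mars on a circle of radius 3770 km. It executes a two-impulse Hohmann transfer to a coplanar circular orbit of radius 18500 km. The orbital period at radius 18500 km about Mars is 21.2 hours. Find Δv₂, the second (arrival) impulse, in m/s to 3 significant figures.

Δv₂ = 637 m/s

From Kepler's third law T² = 4π²r³/μ at r = 18500 km, T = 21.2 hours = 21.2 × 3600 s = 76320 s: μ = 4π²r³/T² = 42913.9 km³/s².
The Hohmann ellipse has a_t = (r₁ + r₂)/2 = 11135 km.
Circular speed at r = 18500 km: v_c = √(μ/r) = 1.523 km/s.
Vis-viva on the transfer ellipse at r = 18500 km gives v_t = √[μ(2/r − 1/a_t)] = 0.8862 km/s.
Δv₂ = |v_t − v_c| = |0.8862 − 1.523| = 0.6368 km/s.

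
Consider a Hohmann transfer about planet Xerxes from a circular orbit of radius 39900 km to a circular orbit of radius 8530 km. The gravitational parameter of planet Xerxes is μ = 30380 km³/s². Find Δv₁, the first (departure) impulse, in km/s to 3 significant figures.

Semi-major axis of the transfer orbit: a_t = (39900 + 8530)/2 = 24215 km.
On the circular orbit at r = 39900 km, v_c = √(μ/r) = 0.8726 km/s.
Vis-viva on the transfer ellipse at r = 39900 km gives v_t = √[μ(2/r − 1/a_t)] = 0.5179 km/s.
Δv₁ = |v_t − v_c| = |0.5179 − 0.8726| = 0.3547 km/s.

Δv₁ = 0.355 km/s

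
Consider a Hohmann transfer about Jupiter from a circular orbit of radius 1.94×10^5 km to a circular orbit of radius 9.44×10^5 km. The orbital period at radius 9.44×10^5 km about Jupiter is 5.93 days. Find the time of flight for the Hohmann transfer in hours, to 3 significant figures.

t = 33.3 hours

From Kepler's third law T² = 4π²r³/μ at r = 9.44×10^5 km, T = 5.93 days = 5.93 × 86400 s = 5.12352×10^5 s: μ = 4π²r³/T² = 1.26514×10^8 km³/s².
Semi-major axis of the transfer orbit: a_t = (1.940×10^5 + 9.440×10^5)/2 = 5.690×10^5 km.
By Kepler's third law the transfer-orbit period is T = 2π√(a_t³/μ), so t = T/2 = 1.199×10^5 s.
Converting: 1.199×10^5 s ÷ 3600 s/hour = 33.3 hours.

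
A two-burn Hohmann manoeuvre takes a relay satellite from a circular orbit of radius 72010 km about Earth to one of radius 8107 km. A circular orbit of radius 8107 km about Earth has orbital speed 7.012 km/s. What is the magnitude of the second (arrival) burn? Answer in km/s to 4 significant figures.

From the circular-orbit relation v² = μ/r at r = 8107 km: μ = v²r = (7.012)² × 8107 = 3.98606×10^5 km³/s².
The Hohmann ellipse has a_t = (r₁ + r₂)/2 = 40058.5 km.
On the circular orbit at r = 8107 km, v_c = √(μ/r) = 7.012 km/s.
Transfer-orbit speed at the same r (vis-viva, a = a_t): v_t = √[μ(2/r − 1/a_t)] = 9.401 km/s.
Δv₂ = |v_t − v_c| = |9.401 − 7.012| = 2.389 km/s.

Δv₂ = 2.389 km/s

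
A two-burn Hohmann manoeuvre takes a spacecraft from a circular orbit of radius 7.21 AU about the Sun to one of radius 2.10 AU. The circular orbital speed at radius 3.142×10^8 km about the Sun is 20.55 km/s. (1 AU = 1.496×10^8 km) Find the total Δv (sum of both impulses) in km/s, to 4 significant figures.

Δv = 8.667 km/s

From the circular-orbit relation v² = μ/r at r = 3.142×10^8 km: μ = v²r = (20.55)² × 3.142×10^8 = 1.32687×10^11 km³/s².
In km: r₁ = 7.21 × 1.496×10^8 = 1.078616×10^9 km; r₂ = 2.10 × 1.496×10^8 = 3.1416×10^8 km.
Semi-major axis of the transfer orbit: a_t = (1.078616×10^9 + 3.1416×10^8)/2 = 6.96388×10^8 km.
At r₁ the circular-orbit speed is v₁ = √(μ/r₁) = 11.0913 km/s.
Transfer-orbit speed at r₁ (vis-viva): v_a = √[μ(2/r₁ − 1/a_t)] = 7.44957 km/s.
First burn Δv₁ = |v_a − v₁| = 3.6417 km/s.
Circular speed at r₂: v₂ = √(μ/r₂) = 20.5513 km/s.
Transfer-orbit speed at r₂: v_p = √[μ(2/r₂ − 1/a_t)] = 25.5769 km/s.
Second burn Δv₂ = |v₂ − v_p| = 5.0256 km/s.
Δv = Δv₁ + Δv₂ = 3.6417 + 5.0256 = 8.667 km/s.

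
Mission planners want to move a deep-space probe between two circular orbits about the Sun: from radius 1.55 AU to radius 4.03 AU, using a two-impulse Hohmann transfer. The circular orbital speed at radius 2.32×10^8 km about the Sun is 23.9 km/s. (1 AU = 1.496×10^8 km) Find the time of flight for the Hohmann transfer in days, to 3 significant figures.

From the circular-orbit relation v² = μ/r at r = 2.32×10^8 km: μ = v²r = (23.9)² × 2.32×10^8 = 1.32521×10^11 km³/s².
In km: r₁ = 1.55 × 1.496×10^8 = 2.3188×10^8 km; r₂ = 4.03 × 1.496×10^8 = 6.02888×10^8 km.
Transfer-ellipse semi-major axis a_t = (r₁ + r₂)/2 = (2.3188×10^8 + 6.02888×10^8)/2 = 4.17384×10^8 km.
By Kepler's third law the transfer-orbit period is T = 2π√(a_t³/μ), so t = T/2 = 7.359×10^7 s.
Converting: 7.359×10^7 s ÷ 86400 s/day = 852 days.

t = 852 days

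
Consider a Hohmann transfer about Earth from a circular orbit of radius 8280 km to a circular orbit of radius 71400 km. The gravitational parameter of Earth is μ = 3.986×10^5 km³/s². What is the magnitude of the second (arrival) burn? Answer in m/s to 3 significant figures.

Δv₂ = 1290 m/s

The Hohmann ellipse has a_t = (r₁ + r₂)/2 = 39840 km.
On the circular orbit at r = 71400 km, v_c = √(μ/r) = 2.363 km/s.
Vis-viva on the transfer ellipse at r = 71400 km gives v_t = √[μ(2/r − 1/a_t)] = 1.077 km/s.
Δv₂ = |v_t − v_c| = |1.077 − 2.363| = 1.286 km/s.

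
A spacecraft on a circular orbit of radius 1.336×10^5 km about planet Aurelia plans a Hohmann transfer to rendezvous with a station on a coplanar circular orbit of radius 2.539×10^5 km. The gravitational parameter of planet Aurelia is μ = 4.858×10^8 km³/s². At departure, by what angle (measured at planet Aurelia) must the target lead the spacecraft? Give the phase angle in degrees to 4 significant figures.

Semi-major axis of the transfer orbit: a_t = (1.336×10^5 + 2.539×10^5)/2 = 1.9375×10^5 km.
The half-period of the transfer ellipse is t = π√(a_t³/μ) = 12156 s.
Target angular speed ω₂ = √(μ/r₂³) = 1.7228×10^-4 rad/s.
Angle swept by the target during transfer: ω₂·t = 2.0942 rad = 119.99°.
Arrival is 180° from departure on the ellipse, so φ = 180° − 119.99° = 60.01°.

φ = 60.01°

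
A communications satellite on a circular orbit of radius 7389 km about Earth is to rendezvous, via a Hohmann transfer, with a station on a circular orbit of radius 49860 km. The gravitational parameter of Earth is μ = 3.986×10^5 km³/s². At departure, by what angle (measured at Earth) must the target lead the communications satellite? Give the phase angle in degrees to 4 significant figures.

Transfer-ellipse semi-major axis a_t = (r₁ + r₂)/2 = (7389 + 49860)/2 = 28624.5 km.
The half-period of the transfer ellipse is t = π√(a_t³/μ) = 24098.4 s.
The target's mean motion on its circular orbit is ω₂ = √(μ/r₂³) = 5.67075×10^-5 rad/s.
Angle swept by the target during transfer: ω₂·t = 1.3666 rad = 78.30°.
Arrival is 180° from departure on the ellipse, so φ = 180° − 78.30° = 101.7°.

φ = 101.7°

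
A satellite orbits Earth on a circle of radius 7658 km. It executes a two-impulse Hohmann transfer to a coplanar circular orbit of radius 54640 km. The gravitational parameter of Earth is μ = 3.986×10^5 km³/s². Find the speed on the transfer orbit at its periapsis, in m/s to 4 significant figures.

The Hohmann ellipse has a_t = (r₁ + r₂)/2 = 31149 km.
The periapsis of the transfer ellipse is at r = 7658 km.
Applying v² = μ(2/r − 1/a_t): v = 9.555 km/s.

v = 9555 m/s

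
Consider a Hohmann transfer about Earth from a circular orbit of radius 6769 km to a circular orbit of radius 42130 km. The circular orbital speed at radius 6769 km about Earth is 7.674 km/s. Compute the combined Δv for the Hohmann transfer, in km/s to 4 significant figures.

From the circular-orbit relation v² = μ/r at r = 6769 km: μ = v²r = (7.674)² × 6769 = 3.98628×10^5 km³/s².
The Hohmann ellipse has a_t = (r₁ + r₂)/2 = 24449.5 km.
Circular speed at r₁: v₁ = √(μ/r₁) = √(3.98628×10^5/6769) = 7.67400 km/s.
Transfer-orbit speed at r₁ (vis-viva): v_p = √[μ(2/r₁ − 1/a_t)] = 10.0735 km/s.
First burn Δv₁ = |v_p − v₁| = 2.3995 km/s.
At r₂, v₂ = √(μ/r₂) = 3.0760 km/s.
Transfer-orbit speed at r₂: v_a = √[μ(2/r₂ − 1/a_t)] = 1.6185 km/s.
Second burn Δv₂ = |v₂ − v_a| = 1.4575 km/s.
Total Δv = Δv₁ + Δv₂ = 3.857 km/s.

Δv = 3.857 km/s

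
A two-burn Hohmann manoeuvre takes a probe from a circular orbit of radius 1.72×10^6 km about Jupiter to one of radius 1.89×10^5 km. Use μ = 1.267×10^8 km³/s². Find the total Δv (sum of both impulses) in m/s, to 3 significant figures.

Δv = 13600 m/s

Semi-major axis of the transfer orbit: a_t = (1.720×10^6 + 1.890×10^5)/2 = 9.545×10^5 km.
Circular speed at r₁: v₁ = √(μ/r₁) = √(1.267×10^8/1.720×10^6) = 8.583 km/s.
On the transfer ellipse at r₁, vis-viva equation gives v_a = √[μ(2/r₁ − 1/a_t)] = 3.819 km/s.
First burn Δv₁ = |v_a − v₁| = 4.764 km/s.
Circular speed at r₂: v₂ = √(μ/r₂) = 25.8915 km/s.
Transfer-orbit speed at r₂: v_p = √[μ(2/r₂ − 1/a_t)] = 34.7563 km/s.
Second burn Δv₂ = |v₂ − v_p| = 8.865 km/s.
Δv = Δv₁ + Δv₂ = 4.764 + 8.865 = 13.63 km/s.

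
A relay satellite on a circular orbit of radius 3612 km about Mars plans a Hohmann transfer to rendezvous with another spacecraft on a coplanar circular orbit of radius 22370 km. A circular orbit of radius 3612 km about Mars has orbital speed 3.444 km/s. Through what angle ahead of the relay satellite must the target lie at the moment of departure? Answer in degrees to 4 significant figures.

φ = 100.3°

From the circular-orbit relation v² = μ/r at r = 3612 km: μ = v²r = (3.444)² × 3612 = 42842.4 km³/s².
Semi-major axis of the transfer orbit: a_t = (3612 + 22370)/2 = 12991 km.
Transfer time t = π√(a_t³/μ) = 22474 s.
Target angular speed ω₂ = √(μ/r₂³) = 6.1864×10^-5 rad/s.
Angle swept by the target during transfer: ω₂·t = 1.3903 rad = 79.66°.
Arrival is 180° from departure on the ellipse, so φ = 180° − 79.66° = 100.3°.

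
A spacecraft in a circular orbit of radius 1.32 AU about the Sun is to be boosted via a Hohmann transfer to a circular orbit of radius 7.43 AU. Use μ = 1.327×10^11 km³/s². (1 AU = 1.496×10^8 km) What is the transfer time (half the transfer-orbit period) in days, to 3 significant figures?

In km: r₁ = 1.32 × 1.496×10^8 = 1.97472×10^8 km; r₂ = 7.43 × 1.496×10^8 = 1.111528×10^9 km.
Semi-major axis of the transfer orbit: a_t = (1.97472×10^8 + 1.111528×10^9)/2 = 6.545×10^8 km.
By Kepler's third law the transfer-orbit period is T = 2π√(a_t³/μ), so t = T/2 = 1.444×10^8 s.
Converting: 1.444×10^8 s ÷ 86400 s/day = 1670 days.

t = 1670 days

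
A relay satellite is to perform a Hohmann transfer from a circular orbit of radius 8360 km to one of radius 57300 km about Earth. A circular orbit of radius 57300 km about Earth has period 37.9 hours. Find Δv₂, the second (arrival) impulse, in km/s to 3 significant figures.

Δv₂ = 1.31 km/s

From Kepler's third law T² = 4π²r³/μ at r = 57300 km, T = 37.9 hours = 37.9 × 3600 s = 1.3644×10^5 s: μ = 4π²r³/T² = 3.98970×10^5 km³/s².
Semi-major axis of the transfer orbit: a_t = (8360 + 57300)/2 = 32830 km.
On the circular orbit at r = 57300 km, v_c = √(μ/r) = 2.639 km/s.
Transfer-orbit speed at the same r (vis-viva, a = a_t): v_t = √[μ(2/r − 1/a_t)] = 1.332 km/s.
Δv₂ = |v_t − v_c| = |1.332 − 2.639| = 1.307 km/s.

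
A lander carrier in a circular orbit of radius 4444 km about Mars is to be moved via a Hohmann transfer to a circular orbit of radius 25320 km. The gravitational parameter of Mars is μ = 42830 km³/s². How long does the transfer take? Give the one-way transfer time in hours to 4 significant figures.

t = 7.655 hours

Transfer-ellipse semi-major axis a_t = (r₁ + r₂)/2 = (4444 + 25320)/2 = 14882 km.
By Kepler's third law the transfer-orbit period is T = 2π√(a_t³/μ), so t = T/2 = 27559 s.
Converting: 27559 s ÷ 3600 s/hour = 7.655 hours.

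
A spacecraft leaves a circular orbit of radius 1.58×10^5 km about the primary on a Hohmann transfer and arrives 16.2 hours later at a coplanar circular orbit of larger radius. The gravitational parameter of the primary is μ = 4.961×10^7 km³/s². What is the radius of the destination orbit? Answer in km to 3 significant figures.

r₂ = 3.57×10^5 km

Transfer time t = 16.2 hours = 58320 s, and t = π√(a_t³/μ).
So a_t = (μ t²/π²)^(1/3) = (4.961×10^7 × (58320)² / π²)^(1/3) = 2.5761×10^5 km.
Since a_t = (r₁ + r₂)/2, r₂ = 2a_t − r₁ = 2×2.5761×10^5 − 1.580×10^5 = 3.5722×10^5 km.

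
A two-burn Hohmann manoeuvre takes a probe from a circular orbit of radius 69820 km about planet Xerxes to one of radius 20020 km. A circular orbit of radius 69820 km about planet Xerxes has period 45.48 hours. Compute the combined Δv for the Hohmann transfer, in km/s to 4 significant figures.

Δv = 2.125 km/s

From Kepler's third law T² = 4π²r³/μ at r = 69820 km, T = 45.48 hours = 45.48 × 3600 s = 1.63728×10^5 s: μ = 4π²r³/T² = 5.01249×10^5 km³/s².
Transfer-ellipse semi-major axis a_t = (r₁ + r₂)/2 = (69820 + 20020)/2 = 44920 km.
At r₁ the circular-orbit speed is v₁ = √(μ/r₁) = 2.67940 km/s.
On the transfer ellipse at r₁, vis-viva gives v_a = √[μ(2/r₁ − 1/a_t)] = 1.78875 km/s.
First burn Δv₁ = |v_a − v₁| = 0.89065 km/s.
At r₂, v₂ = √(μ/r₂) = 5.00374 km/s.
Transfer-orbit speed at r₂: v_p = √[μ(2/r₂ − 1/a_t)] = 6.23828 km/s.
Second burn Δv₂ = |v₂ − v_p| = 1.2345 km/s.
Total Δv = Δv₁ + Δv₂ = 2.125 km/s.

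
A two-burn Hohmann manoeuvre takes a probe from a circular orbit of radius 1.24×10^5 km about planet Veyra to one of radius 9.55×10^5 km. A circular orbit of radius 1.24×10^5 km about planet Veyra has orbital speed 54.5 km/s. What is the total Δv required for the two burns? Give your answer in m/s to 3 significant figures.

Δv = 28200 m/s

From the circular-orbit relation v² = μ/r at r = 1.24×10^5 km: μ = v²r = (54.5)² × 1.24×10^5 = 3.68311×10^8 km³/s².
The Hohmann ellipse has a_t = (r₁ + r₂)/2 = 5.395×10^5 km.
Circular speed at r₁: v₁ = √(μ/r₁) = √(3.68311×10^8/1.240×10^5) = 54.50 km/s.
On the transfer ellipse at r₁, v² = μ(2/r − 1/a) gives v_p = √[μ(2/r₁ − 1/a_t)] = 72.51 km/s.
First burn Δv₁ = |v_p − v₁| = 18.01 km/s.
Circular speed at r₂: v₂ = √(μ/r₂) = 19.638 km/s.
Transfer-orbit speed at r₂: v_a = √[μ(2/r₂ − 1/a_t)] = 9.4150 km/s.
Second burn Δv₂ = |v₂ − v_a| = 10.22 km/s.
Δv = Δv₁ + Δv₂ = 18.01 + 10.22 = 28.23 km/s.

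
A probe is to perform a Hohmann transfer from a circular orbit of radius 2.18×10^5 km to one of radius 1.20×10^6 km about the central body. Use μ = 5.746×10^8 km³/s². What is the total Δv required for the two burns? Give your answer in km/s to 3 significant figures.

Transfer-ellipse semi-major axis a_t = (r₁ + r₂)/2 = (2.180×10^5 + 1.200×10^6)/2 = 7.090×10^5 km.
At r₁ the circular-orbit speed is v₁ = √(μ/r₁) = 51.34 km/s.
Transfer-orbit speed at r₁ (v² = μ(2/r − 1/a)): v_p = √[μ(2/r₁ − 1/a_t)] = 66.79 km/s.
First burn Δv₁ = |v_p − v₁| = 15.45 km/s.
Circular speed at r₂: v₂ = √(μ/r₂) = 21.882 km/s.
Transfer-orbit speed at r₂: v_a = √[μ(2/r₂ − 1/a_t)] = 12.134 km/s.
Second burn Δv₂ = |v₂ − v_a| = 9.748 km/s.
Total Δv = Δv₁ + Δv₂ = 25.20 km/s.

Δv = 25.2 km/s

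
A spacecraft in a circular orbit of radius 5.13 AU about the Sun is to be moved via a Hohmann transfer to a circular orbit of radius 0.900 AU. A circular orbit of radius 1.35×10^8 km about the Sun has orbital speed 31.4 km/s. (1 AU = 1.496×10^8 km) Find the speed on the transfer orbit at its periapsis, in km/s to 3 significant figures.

From the circular-orbit relation v² = μ/r at r = 1.35×10^8 km: μ = v²r = (31.4)² × 1.35×10^8 = 1.33105×10^11 km³/s².
In km: r₁ = 5.13 × 1.496×10^8 = 7.67448×10^8 km; r₂ = 0.900 × 1.496×10^8 = 1.3464×10^8 km.
Semi-major axis of the transfer orbit: a_t = (7.67448×10^8 + 1.3464×10^8)/2 = 4.51044×10^8 km.
At periapsis, r = 1.3464×10^8 km.
From the vis-viva equation, v = √[μ(2/r − 1/a_t)] = 41.01 km/s.

v = 41.0 km/s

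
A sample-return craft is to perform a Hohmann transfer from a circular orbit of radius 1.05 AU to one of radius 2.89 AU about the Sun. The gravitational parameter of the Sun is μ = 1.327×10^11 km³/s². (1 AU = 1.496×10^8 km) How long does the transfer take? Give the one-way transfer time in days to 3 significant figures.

t = 505 days

In km: r₁ = 1.05 × 1.496×10^8 = 1.5708×10^8 km; r₂ = 2.89 × 1.496×10^8 = 4.32344×10^8 km.
Semi-major axis of the transfer orbit: a_t = (1.5708×10^8 + 4.32344×10^8)/2 = 2.94712×10^8 km.
Transfer time t = π√(a_t³/μ) = π√((2.94712×10^8)³ / 1.327×10^11) = 4.363×10^7 s.
Converting: 4.363×10^7 s ÷ 86400 s/day = 505 days.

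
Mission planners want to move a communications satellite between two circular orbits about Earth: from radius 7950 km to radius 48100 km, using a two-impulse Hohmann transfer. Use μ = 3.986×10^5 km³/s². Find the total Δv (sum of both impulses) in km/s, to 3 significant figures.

Δv = 3.54 km/s

Transfer-ellipse semi-major axis a_t = (r₁ + r₂)/2 = (7950 + 48100)/2 = 28025 km.
At r₁ the circular-orbit speed is v₁ = √(μ/r₁) = 7.081 km/s.
Transfer-orbit speed at r₁ (vis-viva): v_p = √[μ(2/r₁ − 1/a_t)] = 9.277 km/s.
First burn Δv₁ = |v_p − v₁| = 2.196 km/s.
At r₂, v₂ = √(μ/r₂) = 2.87870 km/s.
Transfer-orbit speed at r₂: v_a = √[μ(2/r₂ − 1/a_t)] = 1.53323 km/s.
Second burn Δv₂ = |v₂ − v_a| = 1.345 km/s.
Δv = Δv₁ + Δv₂ = 2.196 + 1.345 = 3.541 km/s.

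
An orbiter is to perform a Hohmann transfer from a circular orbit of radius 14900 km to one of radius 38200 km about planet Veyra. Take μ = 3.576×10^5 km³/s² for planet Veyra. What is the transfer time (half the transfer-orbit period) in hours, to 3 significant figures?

Transfer-ellipse semi-major axis a_t = (r₁ + r₂)/2 = (14900 + 38200)/2 = 26550 km.
By Kepler's third law the transfer-orbit period is T = 2π√(a_t³/μ), so t = T/2 = 22730 s.
Converting: 22730 s ÷ 3600 s/hour = 6.31 hours.

t = 6.31 hours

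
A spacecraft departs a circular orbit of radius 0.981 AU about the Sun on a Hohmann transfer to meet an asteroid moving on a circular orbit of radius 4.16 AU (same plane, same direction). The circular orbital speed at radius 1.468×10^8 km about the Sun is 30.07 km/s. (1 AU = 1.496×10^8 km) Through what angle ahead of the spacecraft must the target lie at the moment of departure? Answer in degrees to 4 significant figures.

From the circular-orbit relation v² = μ/r at r = 1.468×10^8 km: μ = v²r = (30.07)² × 1.468×10^8 = 1.32737×10^11 km³/s².
In km: r₁ = 0.981 × 1.496×10^8 = 1.467576×10^8 km; r₂ = 4.16 × 1.496×10^8 = 6.22336×10^8 km.
Semi-major axis of the transfer orbit: a_t = (1.467576×10^8 + 6.22336×10^8)/2 = 3.845468×10^8 km.
Transfer time t = π√(a_t³/μ) = 6.502×10^7 s.
The target's mean motion on its circular orbit is ω₂ = √(μ/r₂³) = 2.347×10^-8 rad/s.
Angle swept by the target during transfer: ω₂·t = 1.526 rad = 87.43°.
Arrival is 180° from departure on the ellipse, so φ = 180° − 87.43° = 92.57°.

φ = 92.57°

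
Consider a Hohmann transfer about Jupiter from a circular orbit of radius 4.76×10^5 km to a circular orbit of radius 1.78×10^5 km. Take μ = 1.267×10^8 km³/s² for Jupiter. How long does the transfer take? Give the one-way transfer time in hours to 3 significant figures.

The Hohmann ellipse has a_t = (r₁ + r₂)/2 = 3.270×10^5 km.
Half the transfer-orbit period gives t = π√(a_t³/μ) = 52190 s.
Converting: 52190 s ÷ 3600 s/hour = 14.5 hours.

t = 14.5 hours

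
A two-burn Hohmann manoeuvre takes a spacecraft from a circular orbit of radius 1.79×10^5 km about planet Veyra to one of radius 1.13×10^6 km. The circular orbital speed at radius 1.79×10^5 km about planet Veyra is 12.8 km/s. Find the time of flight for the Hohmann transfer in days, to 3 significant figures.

From the circular-orbit relation v² = μ/r at r = 1.79×10^5 km: μ = v²r = (12.8)² × 1.79×10^5 = 2.93274×10^7 km³/s².
The Hohmann ellipse has a_t = (r₁ + r₂)/2 = 6.545×10^5 km.
By Kepler's third law the transfer-orbit period is T = 2π√(a_t³/μ), so t = T/2 = 3.072×10^5 s.
Converting: 3.072×10^5 s ÷ 86400 s/day = 3.56 days.

t = 3.56 days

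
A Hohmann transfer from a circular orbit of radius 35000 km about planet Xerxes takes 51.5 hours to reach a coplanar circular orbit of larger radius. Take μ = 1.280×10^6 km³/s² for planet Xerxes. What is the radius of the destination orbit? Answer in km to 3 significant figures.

r₂ = 2.94×10^5 km

Transfer time t = 51.5 hours = 1.854×10^5 s, and t = π√(a_t³/μ).
So a_t = (μ t²/π²)^(1/3) = (1.280×10^6 × (1.854×10^5)² / π²)^(1/3) = 1.6458×10^5 km.
Since a_t = (r₁ + r₂)/2, r₂ = 2a_t − r₁ = 2×1.6458×10^5 − 35000 = 2.9416×10^5 km.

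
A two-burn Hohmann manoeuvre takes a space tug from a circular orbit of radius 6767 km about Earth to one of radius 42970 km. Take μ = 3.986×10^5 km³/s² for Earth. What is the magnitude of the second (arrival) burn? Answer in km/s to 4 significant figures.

Semi-major axis of the transfer orbit: a_t = (6767 + 42970)/2 = 24868.5 km.
Circular speed at r = 42970 km: v_c = √(μ/r) = 3.046 km/s.
Vis-viva on the transfer ellipse at r = 42970 km gives v_t = √[μ(2/r − 1/a_t)] = 1.589 km/s.
Δv₂ = |v_t − v_c| = |1.589 − 3.046| = 1.457 km/s.

Δv₂ = 1.457 km/s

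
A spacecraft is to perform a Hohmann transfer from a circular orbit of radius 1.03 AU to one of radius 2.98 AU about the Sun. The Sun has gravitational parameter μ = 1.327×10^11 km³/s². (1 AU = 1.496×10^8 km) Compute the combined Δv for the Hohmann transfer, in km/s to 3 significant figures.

In km: r₁ = 1.03 × 1.496×10^8 = 1.54088×10^8 km; r₂ = 2.98 × 1.496×10^8 = 4.45808×10^8 km.
Transfer-ellipse semi-major axis a_t = (r₁ + r₂)/2 = (1.54088×10^8 + 4.45808×10^8)/2 = 2.99948×10^8 km.
At r₁ the circular-orbit speed is v₁ = √(μ/r₁) = 29.346 km/s.
On the transfer ellipse at r₁, vis-viva gives v_p = √[μ(2/r₁ − 1/a_t)] = 35.777 km/s.
First burn Δv₁ = |v_p − v₁| = 6.431 km/s.
At r₂, v₂ = √(μ/r₂) = 17.253 km/s.
Transfer-orbit speed at r₂: v_a = √[μ(2/r₂ − 1/a_t)] = 12.366 km/s.
Second burn Δv₂ = |v₂ − v_a| = 4.887 km/s.
Δv = Δv₁ + Δv₂ = 6.431 + 4.887 = 11.32 km/s.

Δv = 11.3 km/s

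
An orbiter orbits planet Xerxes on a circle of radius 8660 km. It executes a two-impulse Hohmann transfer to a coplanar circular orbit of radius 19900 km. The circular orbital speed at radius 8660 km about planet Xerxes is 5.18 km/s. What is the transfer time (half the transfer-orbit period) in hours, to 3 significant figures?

t = 3.09 hours

From the circular-orbit relation v² = μ/r at r = 8660 km: μ = v²r = (5.18)² × 8660 = 2.32369×10^5 km³/s².
Semi-major axis of the transfer orbit: a_t = (8660 + 19900)/2 = 14280 km.
Transfer time t = π√(a_t³/μ) = π√((14280)³ / 2.32369×10^5) = 11120 s.
Converting: 11120 s ÷ 3600 s/hour = 3.09 hours.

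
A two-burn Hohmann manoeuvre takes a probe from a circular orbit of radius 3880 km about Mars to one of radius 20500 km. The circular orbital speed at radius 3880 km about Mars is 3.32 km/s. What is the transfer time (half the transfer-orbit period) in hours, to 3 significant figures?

t = 5.68 hours

From the circular-orbit relation v² = μ/r at r = 3880 km: μ = v²r = (3.32)² × 3880 = 42766.9 km³/s².
Semi-major axis of the transfer orbit: a_t = (3880 + 20500)/2 = 12190 km.
By Kepler's third law the transfer-orbit period is T = 2π√(a_t³/μ), so t = T/2 = 20450 s.
Converting: 20450 s ÷ 3600 s/hour = 5.68 hours.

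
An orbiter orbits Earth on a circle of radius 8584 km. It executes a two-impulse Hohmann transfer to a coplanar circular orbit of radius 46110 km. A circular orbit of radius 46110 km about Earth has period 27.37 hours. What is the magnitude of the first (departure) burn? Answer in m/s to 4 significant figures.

Δv₁ = 2034 m/s

From Kepler's third law T² = 4π²r³/μ at r = 46110 km, T = 27.37 hours = 27.37 × 3600 s = 98532 s: μ = 4π²r³/T² = 3.98649×10^5 km³/s².
Semi-major axis of the transfer orbit: a_t = (8584 + 46110)/2 = 27347 km.
On the circular orbit at r = 8584 km, v_c = √(μ/r) = 6.815 km/s.
Vis-viva on the transfer ellipse at r = 8584 km gives v_t = √[μ(2/r − 1/a_t)] = 8.849 km/s.
Δv₁ = |v_t − v_c| = |8.849 − 6.815| = 2.034 km/s.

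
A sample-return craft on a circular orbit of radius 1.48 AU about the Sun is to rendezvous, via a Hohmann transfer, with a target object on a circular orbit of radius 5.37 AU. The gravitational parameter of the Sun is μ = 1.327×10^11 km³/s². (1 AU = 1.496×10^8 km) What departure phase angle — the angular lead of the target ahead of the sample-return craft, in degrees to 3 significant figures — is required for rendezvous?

In km: r₁ = 1.48 × 1.496×10^8 = 2.21408×10^8 km; r₂ = 5.37 × 1.496×10^8 = 8.03352×10^8 km.
Semi-major axis of the transfer orbit: a_t = (2.21408×10^8 + 8.03352×10^8)/2 = 5.1238×10^8 km.
Transfer time t = π√(a_t³/μ) = 1.00024×10^8 s.
Target angular speed ω₂ = √(μ/r₂³) = 1.59984×10^-8 rad/s.
Angle swept by the target during transfer: ω₂·t = 1.60022 rad = 91.69°.
The sample-return craft traverses 180° on the transfer ellipse, so the target must lead by 180° − 91.69° = 88.3°.

φ = 88.3°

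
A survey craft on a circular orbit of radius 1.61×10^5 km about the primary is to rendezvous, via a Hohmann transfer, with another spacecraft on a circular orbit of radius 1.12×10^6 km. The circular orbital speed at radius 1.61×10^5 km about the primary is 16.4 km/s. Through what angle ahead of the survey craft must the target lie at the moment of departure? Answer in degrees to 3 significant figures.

φ = 102°

From the circular-orbit relation v² = μ/r at r = 1.61×10^5 km: μ = v²r = (16.4)² × 1.61×10^5 = 4.33026×10^7 km³/s².
Semi-major axis of the transfer orbit: a_t = (1.610×10^5 + 1.120×10^6)/2 = 6.405×10^5 km.
The half-period of the transfer ellipse is t = π√(a_t³/μ) = 2.447×10^5 s.
Target angular speed ω₂ = √(μ/r₂³) = 5.552×10^-6 rad/s.
Angle swept by the target during transfer: ω₂·t = 1.3586 rad = 77.84°.
Arrival is 180° from departure on the ellipse, so φ = 180° − 77.84° = 102°.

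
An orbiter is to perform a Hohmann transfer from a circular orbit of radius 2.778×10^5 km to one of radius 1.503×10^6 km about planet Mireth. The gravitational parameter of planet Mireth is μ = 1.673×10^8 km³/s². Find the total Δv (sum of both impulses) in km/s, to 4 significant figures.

The Hohmann ellipse has a_t = (r₁ + r₂)/2 = 8.904×10^5 km.
Circular speed at r₁: v₁ = √(μ/r₁) = √(1.673×10^8/2.778×10^5) = 24.5404 km/s.
Transfer-orbit speed at r₁ (vis-viva equation): v_p = √[μ(2/r₁ − 1/a_t)] = 31.8837 km/s.
First burn Δv₁ = |v_p − v₁| = 7.343 km/s.
Circular speed at r₂: v₂ = √(μ/r₂) = 10.55 km/s.
Transfer-orbit speed at r₂: v_a = √[μ(2/r₂ − 1/a_t)] = 5.893 km/s.
Second burn Δv₂ = |v₂ − v_a| = 4.657 km/s.
Total Δv = Δv₁ + Δv₂ = 12.00 km/s.

Δv = 12.00 km/s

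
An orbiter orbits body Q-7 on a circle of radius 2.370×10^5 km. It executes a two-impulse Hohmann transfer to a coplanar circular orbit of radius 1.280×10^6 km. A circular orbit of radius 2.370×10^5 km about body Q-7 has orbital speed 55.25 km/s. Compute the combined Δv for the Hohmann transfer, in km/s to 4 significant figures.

From the circular-orbit relation v² = μ/r at r = 2.370×10^5 km: μ = v²r = (55.25)² × 2.370×10^5 = 7.23457×10^8 km³/s².
Semi-major axis of the transfer orbit: a_t = (2.370×10^5 + 1.280×10^6)/2 = 7.585×10^5 km.
At r₁ the circular-orbit speed is v₁ = √(μ/r₁) = 55.250 km/s.
On the transfer ellipse at r₁, vis-viva gives v_p = √[μ(2/r₁ − 1/a_t)] = 71.773 km/s.
First burn Δv₁ = |v_p − v₁| = 16.523 km/s.
Circular speed at r₂: v₂ = √(μ/r₂) = 23.774 km/s.
Transfer-orbit speed at r₂: v_a = √[μ(2/r₂ − 1/a_t)] = 13.289 km/s.
Second burn Δv₂ = |v₂ − v_a| = 10.485 km/s.
Δv = Δv₁ + Δv₂ = 16.523 + 10.485 = 27.01 km/s.

Δv = 27.01 km/s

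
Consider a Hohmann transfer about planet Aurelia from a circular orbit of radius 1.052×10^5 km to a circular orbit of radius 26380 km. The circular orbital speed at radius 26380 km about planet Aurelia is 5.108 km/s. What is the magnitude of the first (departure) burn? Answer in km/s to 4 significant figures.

From the circular-orbit relation v² = μ/r at r = 26380 km: μ = v²r = (5.108)² × 26380 = 6.88298×10^5 km³/s².
The Hohmann ellipse has a_t = (r₁ + r₂)/2 = 65790 km.
On the circular orbit at r = 1.052×10^5 km, v_c = √(μ/r) = 2.5579 km/s.
Vis-viva on the transfer ellipse at r = 1.052×10^5 km gives v_t = √[μ(2/r − 1/a_t)] = 1.6197 km/s.
Δv₁ = |v_t − v_c| = |1.6197 − 2.5579| = 0.9382 km/s.

Δv₁ = 0.9382 km/s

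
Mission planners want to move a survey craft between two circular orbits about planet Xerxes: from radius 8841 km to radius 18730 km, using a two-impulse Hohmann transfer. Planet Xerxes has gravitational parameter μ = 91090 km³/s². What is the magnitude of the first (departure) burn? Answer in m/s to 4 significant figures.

Semi-major axis of the transfer orbit: a_t = (8841 + 18730)/2 = 13785.5 km.
Circular speed at r = 8841 km: v_c = √(μ/r) = 3.20985 km/s.
Vis-viva on the transfer ellipse at r = 8841 km gives v_t = √[μ(2/r − 1/a_t)] = 3.74147 km/s.
Δv₁ = |v_t − v_c| = |3.74147 − 3.20985| = 0.5316 km/s.

Δv₁ = 531.6 m/s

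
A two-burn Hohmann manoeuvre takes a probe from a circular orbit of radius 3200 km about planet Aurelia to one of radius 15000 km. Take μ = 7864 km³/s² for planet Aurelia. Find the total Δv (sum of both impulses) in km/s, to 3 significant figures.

The Hohmann ellipse has a_t = (r₁ + r₂)/2 = 9100 km.
At r₁ the circular-orbit speed is v₁ = √(μ/r₁) = 1.568 km/s.
On the transfer ellipse at r₁, vis-viva equation gives v_p = √[μ(2/r₁ − 1/a_t)] = 2.013 km/s.
First burn Δv₁ = |v_p − v₁| = 0.4450 km/s.
At r₂, v₂ = √(μ/r₂) = 0.7241 km/s.
Transfer-orbit speed at r₂: v_a = √[μ(2/r₂ − 1/a_t)] = 0.4294 km/s.
Second burn Δv₂ = |v₂ − v_a| = 0.2947 km/s.
Δv = Δv₁ + Δv₂ = 0.4450 + 0.2947 = 0.7397 km/s.

Δv = 0.740 km/s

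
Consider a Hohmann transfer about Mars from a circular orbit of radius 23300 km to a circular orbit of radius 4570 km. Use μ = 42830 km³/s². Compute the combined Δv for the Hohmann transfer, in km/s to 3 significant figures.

Δv = 1.48 km/s

Semi-major axis of the transfer orbit: a_t = (23300 + 4570)/2 = 13935 km.
Circular speed at r₁: v₁ = √(μ/r₁) = √(42830/23300) = 1.3558 km/s.
Transfer-orbit speed at r₁ (vis-viva equation): v_a = √[μ(2/r₁ − 1/a_t)] = 0.77643 km/s.
First burn Δv₁ = |v_a − v₁| = 0.5794 km/s.
At r₂, v₂ = √(μ/r₂) = 3.0614 km/s.
Transfer-orbit speed at r₂: v_p = √[μ(2/r₂ − 1/a_t)] = 3.9586 km/s.
Second burn Δv₂ = |v₂ − v_p| = 0.8972 km/s.
Δv = Δv₁ + Δv₂ = 0.5794 + 0.8972 = 1.477 km/s.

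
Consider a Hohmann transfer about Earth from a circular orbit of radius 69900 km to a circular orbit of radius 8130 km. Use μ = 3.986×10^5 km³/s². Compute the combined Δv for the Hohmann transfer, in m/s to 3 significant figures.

Transfer-ellipse semi-major axis a_t = (r₁ + r₂)/2 = (69900 + 8130)/2 = 39015 km.
Circular speed at r₁: v₁ = √(μ/r₁) = √(3.986×10^5/69900) = 2.388 km/s.
Transfer-orbit speed at r₁ (v² = μ(2/r − 1/a)): v_a = √[μ(2/r₁ − 1/a_t)] = 1.090 km/s.
First burn Δv₁ = |v_a − v₁| = 1.298 km/s.
Circular speed at r₂: v₂ = √(μ/r₂) = 7.002 km/s.
Transfer-orbit speed at r₂: v_p = √[μ(2/r₂ − 1/a_t)] = 9.372 km/s.
Second burn Δv₂ = |v₂ − v_p| = 2.370 km/s.
Δv = Δv₁ + Δv₂ = 1.298 + 2.370 = 3.668 km/s.

Δv = 3670 m/s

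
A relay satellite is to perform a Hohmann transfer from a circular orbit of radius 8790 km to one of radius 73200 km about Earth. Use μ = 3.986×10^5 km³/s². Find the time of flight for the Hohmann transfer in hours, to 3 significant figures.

The Hohmann ellipse has a_t = (r₁ + r₂)/2 = 40995 km.
By Kepler's third law the transfer-orbit period is T = 2π√(a_t³/μ), so t = T/2 = 41300 s.
Converting: 41300 s ÷ 3600 s/hour = 11.5 hours.

t = 11.5 hours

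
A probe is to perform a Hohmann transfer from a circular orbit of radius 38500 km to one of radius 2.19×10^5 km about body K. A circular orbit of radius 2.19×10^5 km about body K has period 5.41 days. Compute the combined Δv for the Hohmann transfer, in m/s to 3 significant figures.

Δv = 3470 m/s

From Kepler's third law T² = 4π²r³/μ at r = 2.19×10^5 km, T = 5.41 days = 5.41 × 86400 s = 4.67424×10^5 s: μ = 4π²r³/T² = 1.89789×10^6 km³/s².
Semi-major axis of the transfer orbit: a_t = (38500 + 2.190×10^5)/2 = 1.2875×10^5 km.
Circular speed at r₁: v₁ = √(μ/r₁) = √(1.89789×10^6/38500) = 7.021 km/s.
On the transfer ellipse at r₁, v² = μ(2/r − 1/a) gives v_p = √[μ(2/r₁ − 1/a_t)] = 9.157 km/s.
First burn Δv₁ = |v_p − v₁| = 2.136 km/s.
Circular speed at r₂: v₂ = √(μ/r₂) = 2.944 km/s.
Transfer-orbit speed at r₂: v_a = √[μ(2/r₂ − 1/a_t)] = 1.610 km/s.
Second burn Δv₂ = |v₂ − v_a| = 1.334 km/s.
Δv = Δv₁ + Δv₂ = 2.136 + 1.334 = 3.470 km/s.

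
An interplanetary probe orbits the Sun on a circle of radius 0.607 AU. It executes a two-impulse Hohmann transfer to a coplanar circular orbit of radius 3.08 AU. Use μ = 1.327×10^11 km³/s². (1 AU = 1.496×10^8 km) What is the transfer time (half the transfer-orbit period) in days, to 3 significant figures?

In km: r₁ = 0.607 × 1.496×10^8 = 9.08072×10^7 km; r₂ = 3.08 × 1.496×10^8 = 4.60768×10^8 km.
Semi-major axis of the transfer orbit: a_t = (9.08072×10^7 + 4.60768×10^8)/2 = 2.757876×10^8 km.
Transfer time t = π√(a_t³/μ) = π√((2.757876×10^8)³ / 1.327×10^11) = 3.950×10^7 s.
Converting: 3.950×10^7 s ÷ 86400 s/day = 457 days.

t = 457 days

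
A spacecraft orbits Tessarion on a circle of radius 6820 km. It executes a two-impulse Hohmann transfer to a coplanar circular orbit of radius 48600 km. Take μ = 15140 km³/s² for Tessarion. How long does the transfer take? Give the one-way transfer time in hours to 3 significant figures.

Semi-major axis of the transfer orbit: a_t = (6820 + 48600)/2 = 27710 km.
By Kepler's third law the transfer-orbit period is T = 2π√(a_t³/μ), so t = T/2 = 1.178×10^5 s.
Converting: 1.178×10^5 s ÷ 3600 s/hour = 32.7 hours.

t = 32.7 hours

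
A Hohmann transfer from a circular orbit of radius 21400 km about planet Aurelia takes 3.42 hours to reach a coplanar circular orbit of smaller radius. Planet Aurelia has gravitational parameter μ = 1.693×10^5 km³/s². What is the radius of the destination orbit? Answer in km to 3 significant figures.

r₂ = 6100 km

Transfer time t = 3.42 hours = 12312 s, and t = π√(a_t³/μ).
So a_t = (μ t²/π²)^(1/3) = (1.693×10^5 × (12312)² / π²)^(1/3) = 13751 km.
Since a_t = (r₁ + r₂)/2, r₂ = 2a_t − r₁ = 2×13751 − 21400 = 6102 km.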